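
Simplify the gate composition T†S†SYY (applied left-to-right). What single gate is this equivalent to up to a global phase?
T†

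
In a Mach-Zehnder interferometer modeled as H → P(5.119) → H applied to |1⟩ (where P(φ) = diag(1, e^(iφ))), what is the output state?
(0.3023 + 0.4592i)|0⟩ + (0.6977 - 0.4592i)|1⟩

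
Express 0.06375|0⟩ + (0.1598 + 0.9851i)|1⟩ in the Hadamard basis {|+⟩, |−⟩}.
(0.1581 + 0.6966i)|+⟩ + (-0.06792 - 0.6966i)|−⟩

With |ψ⟩ = α|0⟩ + β|1⟩, the Hadamard-basis coefficients are ⟨+|ψ⟩ = (α + β)/√2 and ⟨−|ψ⟩ = (α − β)/√2.
Here α = 0.06375, β = (0.1598 + 0.9851i): (α + β)/√2 = (0.1581 + 0.6966i), (α − β)/√2 = (-0.06792 - 0.6966i).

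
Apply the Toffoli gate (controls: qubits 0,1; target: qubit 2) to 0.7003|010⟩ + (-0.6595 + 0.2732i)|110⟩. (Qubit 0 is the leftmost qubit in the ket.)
0.7003|010⟩ + (-0.6595 + 0.2732i)|111⟩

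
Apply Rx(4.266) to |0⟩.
-0.5331|0⟩ - 0.8461i|1⟩

Rx(4.266) = [[cos(θ/2), −i·sin(θ/2)], [−i·sin(θ/2), cos(θ/2)]]; θ = 4.266, cos(θ/2) ≈ -0.533052, sin(θ/2) ≈ 0.846082.
With a = amp(|0⟩) = 1 and b = amp(|1⟩) = 0:
new amp(|0⟩) = (-0.533052)·a + (-0.846082i)·b = -0.5331
new amp(|1⟩) = (-0.846082i)·a + (-0.533052)·b = -0.8461i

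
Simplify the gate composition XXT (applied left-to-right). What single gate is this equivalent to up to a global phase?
T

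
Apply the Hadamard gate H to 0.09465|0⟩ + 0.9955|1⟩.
0.7709|0⟩ - 0.637|1⟩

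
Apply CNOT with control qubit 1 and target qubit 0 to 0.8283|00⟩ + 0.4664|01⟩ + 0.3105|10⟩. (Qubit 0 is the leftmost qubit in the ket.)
0.8283|00⟩ + 0.3105|10⟩ + 0.4664|11⟩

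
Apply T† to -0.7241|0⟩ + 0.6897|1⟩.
-0.7241|0⟩ + (0.4877 - 0.4877i)|1⟩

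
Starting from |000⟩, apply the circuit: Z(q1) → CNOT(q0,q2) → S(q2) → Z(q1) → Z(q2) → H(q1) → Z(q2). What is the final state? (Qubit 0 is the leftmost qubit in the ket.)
1/√2|000⟩ + 1/√2|010⟩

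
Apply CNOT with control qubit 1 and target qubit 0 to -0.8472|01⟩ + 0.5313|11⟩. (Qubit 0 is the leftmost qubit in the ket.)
0.5313|01⟩ - 0.8472|11⟩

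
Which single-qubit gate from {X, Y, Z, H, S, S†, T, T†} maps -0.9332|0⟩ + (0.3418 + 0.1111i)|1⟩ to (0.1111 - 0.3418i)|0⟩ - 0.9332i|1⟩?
Y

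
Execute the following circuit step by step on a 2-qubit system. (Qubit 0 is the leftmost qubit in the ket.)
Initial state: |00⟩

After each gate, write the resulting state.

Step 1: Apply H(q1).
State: 1/√2|00⟩ + 1/√2|01⟩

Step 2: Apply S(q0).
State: 1/√2|00⟩ + 1/√2|01⟩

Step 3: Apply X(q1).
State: 1/√2|00⟩ + 1/√2|01⟩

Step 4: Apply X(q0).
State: 1/√2|10⟩ + 1/√2|11⟩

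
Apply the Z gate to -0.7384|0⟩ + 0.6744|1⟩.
-0.7384|0⟩ - 0.6744|1⟩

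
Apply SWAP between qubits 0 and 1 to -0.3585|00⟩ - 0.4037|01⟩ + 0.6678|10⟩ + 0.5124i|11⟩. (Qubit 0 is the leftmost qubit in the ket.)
-0.3585|00⟩ + 0.6678|01⟩ - 0.4037|10⟩ + 0.5124i|11⟩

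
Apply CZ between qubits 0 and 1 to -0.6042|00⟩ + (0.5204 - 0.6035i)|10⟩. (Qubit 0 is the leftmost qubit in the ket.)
-0.6042|00⟩ + (0.5204 - 0.6035i)|10⟩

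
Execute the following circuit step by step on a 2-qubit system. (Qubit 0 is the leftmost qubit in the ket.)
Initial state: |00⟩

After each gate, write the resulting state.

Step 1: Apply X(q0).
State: |10⟩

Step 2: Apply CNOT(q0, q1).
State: |11⟩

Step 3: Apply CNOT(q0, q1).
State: |10⟩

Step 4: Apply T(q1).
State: |10⟩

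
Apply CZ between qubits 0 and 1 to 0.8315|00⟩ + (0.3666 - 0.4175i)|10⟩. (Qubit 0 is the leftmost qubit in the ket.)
0.8315|00⟩ + (0.3666 - 0.4175i)|10⟩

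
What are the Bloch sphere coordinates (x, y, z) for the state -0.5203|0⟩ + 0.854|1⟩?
(-0.8887, 0, -0.4586)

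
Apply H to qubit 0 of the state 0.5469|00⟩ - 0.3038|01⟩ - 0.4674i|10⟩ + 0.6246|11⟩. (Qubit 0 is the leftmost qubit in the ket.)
(0.3867 - 0.3305i)|00⟩ + 0.2268|01⟩ + (0.3867 + 0.3305i)|10⟩ - 0.6565|11⟩

H on qubit 0 mixes each pair of kets that differ only in qubit 0: amplitudes (a, b) of (|…0…⟩, |…1…⟩) become ((a + b)/√2, (a − b)/√2). Kets absent from the input have amplitude 0.
(|00⟩, |10⟩): (a, b) = (0.5469, -0.4674i) → ((0.3867 - 0.3305i), (0.3867 + 0.3305i))
(|01⟩, |11⟩): (a, b) = (-0.3038, 0.6246) → (0.2268, -0.6565)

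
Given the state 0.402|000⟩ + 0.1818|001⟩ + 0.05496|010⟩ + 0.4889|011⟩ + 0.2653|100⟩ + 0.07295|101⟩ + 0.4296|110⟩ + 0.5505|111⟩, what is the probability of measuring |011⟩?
0.239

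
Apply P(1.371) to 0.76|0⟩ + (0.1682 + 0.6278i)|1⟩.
0.76|0⟩ + (-0.5819 + 0.2895i)|1⟩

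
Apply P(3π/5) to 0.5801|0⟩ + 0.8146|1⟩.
0.5801|0⟩ + (-0.2517 + 0.7747i)|1⟩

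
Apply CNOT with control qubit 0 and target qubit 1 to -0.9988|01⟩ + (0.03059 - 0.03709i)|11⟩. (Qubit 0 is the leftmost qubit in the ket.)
-0.9988|01⟩ + (0.03059 - 0.03709i)|10⟩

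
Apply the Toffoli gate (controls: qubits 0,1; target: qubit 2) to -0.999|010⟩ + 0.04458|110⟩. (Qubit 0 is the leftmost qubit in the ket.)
-0.999|010⟩ + 0.04458|111⟩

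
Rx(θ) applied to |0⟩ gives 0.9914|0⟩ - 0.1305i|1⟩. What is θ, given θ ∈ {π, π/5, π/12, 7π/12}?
π/12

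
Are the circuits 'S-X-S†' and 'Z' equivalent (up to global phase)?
No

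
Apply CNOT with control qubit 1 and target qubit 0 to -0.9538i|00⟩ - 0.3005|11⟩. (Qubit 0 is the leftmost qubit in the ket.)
-0.9538i|00⟩ - 0.3005|01⟩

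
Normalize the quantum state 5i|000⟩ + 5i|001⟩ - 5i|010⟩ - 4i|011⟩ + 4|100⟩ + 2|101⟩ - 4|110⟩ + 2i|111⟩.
0.4369i|000⟩ + 0.4369i|001⟩ - 0.4369i|010⟩ - 0.3495i|011⟩ + 0.3495|100⟩ + 0.1747|101⟩ - 0.3495|110⟩ + 0.1747i|111⟩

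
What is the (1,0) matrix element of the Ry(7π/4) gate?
0.3827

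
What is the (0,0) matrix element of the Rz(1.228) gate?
(0.8173 - 0.5761i)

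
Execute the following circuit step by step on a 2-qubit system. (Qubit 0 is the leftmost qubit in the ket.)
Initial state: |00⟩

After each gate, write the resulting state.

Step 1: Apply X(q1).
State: |01⟩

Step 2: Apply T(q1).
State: (1/√2 + (1/√2)i)|01⟩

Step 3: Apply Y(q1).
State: (1/√2 - (1/√2)i)|00⟩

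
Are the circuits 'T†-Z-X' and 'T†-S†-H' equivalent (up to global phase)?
No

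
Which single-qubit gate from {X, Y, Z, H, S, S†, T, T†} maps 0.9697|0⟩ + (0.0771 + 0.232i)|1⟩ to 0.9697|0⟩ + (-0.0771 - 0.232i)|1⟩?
Z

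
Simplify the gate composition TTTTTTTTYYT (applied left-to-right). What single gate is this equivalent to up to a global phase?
T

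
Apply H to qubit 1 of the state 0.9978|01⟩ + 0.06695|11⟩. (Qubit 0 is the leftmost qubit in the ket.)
0.7056|00⟩ - 0.7056|01⟩ + 0.04734|10⟩ - 0.04734|11⟩

H on qubit 1 mixes each pair of kets that differ only in qubit 1: amplitudes (a, b) of (|…0…⟩, |…1…⟩) become ((a + b)/√2, (a − b)/√2). Kets absent from the input have amplitude 0.
(|00⟩, |01⟩): (a, b) = (0, 0.9978) → (0.7056, -0.7056)
(|10⟩, |11⟩): (a, b) = (0, 0.06695) → (0.04734, -0.04734)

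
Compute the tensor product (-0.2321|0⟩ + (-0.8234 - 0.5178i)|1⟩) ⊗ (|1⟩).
-0.2321|01⟩ + (-0.8234 - 0.5178i)|11⟩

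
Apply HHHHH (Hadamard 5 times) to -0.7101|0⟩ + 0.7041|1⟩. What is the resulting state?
-0.004243|0⟩ - |1⟩

H² = I, so H^5 = H: a single Hadamard. With (a, b) = (-0.7101, 0.7041), H gives ((a + b)/√2, (a − b)/√2) = (-0.004243, -1).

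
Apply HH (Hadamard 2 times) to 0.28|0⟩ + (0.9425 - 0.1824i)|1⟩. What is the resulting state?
0.28|0⟩ + (0.9425 - 0.1824i)|1⟩

H² = I, so an even number of Hadamards cancels: H^2 = I and the state is unchanged.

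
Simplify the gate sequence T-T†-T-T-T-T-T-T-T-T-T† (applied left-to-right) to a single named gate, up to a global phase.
T†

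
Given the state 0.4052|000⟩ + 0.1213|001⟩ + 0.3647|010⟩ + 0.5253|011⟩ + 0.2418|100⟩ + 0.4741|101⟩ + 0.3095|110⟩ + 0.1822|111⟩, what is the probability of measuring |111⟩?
0.0332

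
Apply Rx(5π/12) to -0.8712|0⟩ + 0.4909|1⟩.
(-0.6912 - 0.2988i)|0⟩ + (0.3895 + 0.5304i)|1⟩

Rx(5π/12) = [[cos(θ/2), −i·sin(θ/2)], [−i·sin(θ/2), cos(θ/2)]]; θ = 5π/12, cos(θ/2) ≈ 0.793353, sin(θ/2) ≈ 0.608761.
With a = amp(|0⟩) = -0.8712 and b = amp(|1⟩) = 0.4909:
new amp(|0⟩) = (0.793353)·a + (-0.608761i)·b = (-0.6912 - 0.2988i)
new amp(|1⟩) = (-0.608761i)·a + (0.793353)·b = (0.3895 + 0.5304i)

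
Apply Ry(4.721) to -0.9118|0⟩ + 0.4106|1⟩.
0.3584|0⟩ - 0.9335|1⟩

Ry(4.721) = [[cos(θ/2), −sin(θ/2)], [sin(θ/2), cos(θ/2)]]; θ = 4.721, cos(θ/2) ≈ -0.710145, sin(θ/2) ≈ 0.704056.
With a = amp(|0⟩) = -0.9118 and b = amp(|1⟩) = 0.4106:
new amp(|0⟩) = (-0.710145)·a + (-0.704056)·b = 0.3584
new amp(|1⟩) = (0.704056)·a + (-0.710145)·b = -0.9335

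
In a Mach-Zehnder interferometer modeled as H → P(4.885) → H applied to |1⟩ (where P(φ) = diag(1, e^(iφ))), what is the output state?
(0.4141 + 0.4926i)|0⟩ + (0.5859 - 0.4926i)|1⟩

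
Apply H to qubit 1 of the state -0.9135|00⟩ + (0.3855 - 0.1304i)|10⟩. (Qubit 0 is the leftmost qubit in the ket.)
-0.6459|00⟩ - 0.6459|01⟩ + (0.2726 - 0.09221i)|10⟩ + (0.2726 - 0.09221i)|11⟩

H on qubit 1 mixes each pair of kets that differ only in qubit 1: amplitudes (a, b) of (|…0…⟩, |…1…⟩) become ((a + b)/√2, (a − b)/√2). Kets absent from the input have amplitude 0.
(|00⟩, |01⟩): (a, b) = (-0.9135, 0) → (-0.6459, -0.6459)
(|10⟩, |11⟩): (a, b) = ((0.3855 - 0.1304i), 0) → ((0.2726 - 0.09221i), (0.2726 - 0.09221i))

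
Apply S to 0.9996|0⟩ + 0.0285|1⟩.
0.9996|0⟩ + 0.0285i|1⟩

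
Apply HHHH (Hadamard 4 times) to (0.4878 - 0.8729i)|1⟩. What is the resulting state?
(0.4878 - 0.8729i)|1⟩

H² = I, so an even number of Hadamards cancels: H^4 = I and the state is unchanged.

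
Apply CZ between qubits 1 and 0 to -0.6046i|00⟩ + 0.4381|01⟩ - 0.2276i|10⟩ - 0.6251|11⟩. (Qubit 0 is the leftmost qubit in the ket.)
-0.6046i|00⟩ + 0.4381|01⟩ - 0.2276i|10⟩ + 0.6251|11⟩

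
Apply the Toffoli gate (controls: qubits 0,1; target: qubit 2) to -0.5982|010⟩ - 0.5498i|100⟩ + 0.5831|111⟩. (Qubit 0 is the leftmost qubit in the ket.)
-0.5982|010⟩ - 0.5498i|100⟩ + 0.5831|110⟩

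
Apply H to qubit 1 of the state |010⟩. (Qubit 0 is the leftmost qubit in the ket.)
1/√2|000⟩ - 1/√2|010⟩

H on qubit 1 mixes each pair of kets that differ only in qubit 1: amplitudes (a, b) of (|…0…⟩, |…1…⟩) become ((a + b)/√2, (a − b)/√2). Kets absent from the input have amplitude 0.
(|000⟩, |010⟩): (a, b) = (0, 1) → (1/√2, -1/√2)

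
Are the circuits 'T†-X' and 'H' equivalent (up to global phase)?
No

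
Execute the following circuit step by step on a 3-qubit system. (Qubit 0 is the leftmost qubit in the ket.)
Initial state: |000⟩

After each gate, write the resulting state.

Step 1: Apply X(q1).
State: |010⟩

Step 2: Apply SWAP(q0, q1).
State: |100⟩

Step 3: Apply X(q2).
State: |101⟩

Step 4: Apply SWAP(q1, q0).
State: |011⟩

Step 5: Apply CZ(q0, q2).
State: |011⟩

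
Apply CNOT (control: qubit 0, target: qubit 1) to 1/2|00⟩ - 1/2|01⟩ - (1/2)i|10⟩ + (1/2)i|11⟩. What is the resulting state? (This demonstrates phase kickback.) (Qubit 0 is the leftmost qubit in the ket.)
1/2|00⟩ - 1/2|01⟩ + (1/2)i|10⟩ - (1/2)i|11⟩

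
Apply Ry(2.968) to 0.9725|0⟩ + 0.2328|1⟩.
-0.1476|0⟩ + 0.989|1⟩

Ry(2.968) = [[cos(θ/2), −sin(θ/2)], [sin(θ/2), cos(θ/2)]]; θ = 2.968, cos(θ/2) ≈ 0.0866874, sin(θ/2) ≈ 0.996236.
With a = amp(|0⟩) = 0.9725 and b = amp(|1⟩) = 0.2328:
new amp(|0⟩) = (0.0866874)·a + (-0.996236)·b = -0.1476
new amp(|1⟩) = (0.996236)·a + (0.0866874)·b = 0.989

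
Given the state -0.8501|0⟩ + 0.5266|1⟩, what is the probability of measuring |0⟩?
0.7227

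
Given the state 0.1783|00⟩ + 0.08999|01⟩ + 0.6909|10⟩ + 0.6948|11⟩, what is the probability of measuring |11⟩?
0.4827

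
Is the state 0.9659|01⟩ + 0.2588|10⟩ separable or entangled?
Entangled

Writing the state as a|00⟩ + b|01⟩ + c|10⟩ + d|11⟩, it is a product state iff ad − bc = 0.
Here (a, b, c, d) = (0, 0.9659, 0.2588, 0): ad − bc = (0)(0) − (0.9659)(0.2588) = -0.25 ≠ 0, so the state is entangled.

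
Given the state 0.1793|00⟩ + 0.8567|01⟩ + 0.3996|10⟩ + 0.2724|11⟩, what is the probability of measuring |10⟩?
0.1597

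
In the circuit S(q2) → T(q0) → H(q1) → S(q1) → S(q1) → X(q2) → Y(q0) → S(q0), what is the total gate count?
8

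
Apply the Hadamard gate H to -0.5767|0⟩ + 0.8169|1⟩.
0.1698|0⟩ - 0.9854|1⟩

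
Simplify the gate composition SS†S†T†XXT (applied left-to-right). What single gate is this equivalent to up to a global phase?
S†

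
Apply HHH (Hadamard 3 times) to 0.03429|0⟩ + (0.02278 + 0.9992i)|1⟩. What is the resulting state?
(0.04035 + 0.7065i)|0⟩ + (0.008139 - 0.7065i)|1⟩

H² = I, so H^3 = H: a single Hadamard. With (a, b) = (0.03429, (0.02278 + 0.9992i)), H gives ((a + b)/√2, (a − b)/√2) = ((0.04035 + 0.7065i), (0.008139 - 0.7065i)).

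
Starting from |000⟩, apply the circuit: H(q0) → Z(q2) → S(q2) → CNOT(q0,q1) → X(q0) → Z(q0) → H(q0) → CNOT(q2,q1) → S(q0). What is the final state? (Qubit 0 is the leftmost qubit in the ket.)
-1/2|000⟩ + 1/2|010⟩ + (1/2)i|100⟩ + (1/2)i|110⟩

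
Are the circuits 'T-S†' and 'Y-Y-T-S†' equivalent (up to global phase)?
Yes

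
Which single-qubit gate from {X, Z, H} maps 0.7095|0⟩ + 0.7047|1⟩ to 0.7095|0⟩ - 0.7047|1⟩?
Z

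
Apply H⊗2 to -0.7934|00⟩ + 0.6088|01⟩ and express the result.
-0.0923|00⟩ - 0.7011|01⟩ - 0.0923|10⟩ - 0.7011|11⟩

H⊗2 gives amp(|y⟩) = (1/2) Σ_x (−1)^(x·y) amp(|x⟩), where x·y is the number of positions in which both x and y have a 1.
|00⟩: (-0.7934 + 0.6088)/2 = -0.0923
|01⟩: (-0.7934 - 0.6088)/2 = -0.7011
|10⟩: (-0.7934 + 0.6088)/2 = -0.0923
|11⟩: (-0.7934 - 0.6088)/2 = -0.7011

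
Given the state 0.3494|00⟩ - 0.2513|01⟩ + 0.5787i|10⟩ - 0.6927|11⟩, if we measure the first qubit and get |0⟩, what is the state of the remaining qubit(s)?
0.8118|0⟩ - 0.5839|1⟩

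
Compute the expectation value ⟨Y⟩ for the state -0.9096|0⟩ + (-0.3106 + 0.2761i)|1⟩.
-0.5023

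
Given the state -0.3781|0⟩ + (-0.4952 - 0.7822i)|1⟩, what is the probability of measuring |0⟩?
0.143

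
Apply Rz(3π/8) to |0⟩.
(0.8315 - 0.5556i)|0⟩

Rz(3π/8) = [[e^(−iθ/2), 0], [0, e^(iθ/2)]] with e^(±iθ/2) = cos(θ/2) ± i·sin(θ/2); θ = 3π/8, cos(θ/2) ≈ 0.83147, sin(θ/2) ≈ 0.55557.
With a = amp(|0⟩) = 1 and b = amp(|1⟩) = 0:
new amp(|0⟩) = (0.83147 - 0.55557i)·a = (0.8315 - 0.5556i)
new amp(|1⟩) = (0.83147 + 0.55557i)·b = 0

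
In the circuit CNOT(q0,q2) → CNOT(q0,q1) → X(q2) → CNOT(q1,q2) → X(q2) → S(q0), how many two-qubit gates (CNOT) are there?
3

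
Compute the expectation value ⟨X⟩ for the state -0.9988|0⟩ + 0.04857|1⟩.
-0.09702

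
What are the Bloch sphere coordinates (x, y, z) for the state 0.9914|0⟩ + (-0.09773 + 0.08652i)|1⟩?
(-0.1938, 0.1716, 0.9658)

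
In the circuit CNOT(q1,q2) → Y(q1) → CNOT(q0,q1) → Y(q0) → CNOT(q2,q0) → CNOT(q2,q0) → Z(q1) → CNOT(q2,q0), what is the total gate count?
8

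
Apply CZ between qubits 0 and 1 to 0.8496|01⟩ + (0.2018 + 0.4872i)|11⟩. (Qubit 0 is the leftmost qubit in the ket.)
0.8496|01⟩ + (-0.2018 - 0.4872i)|11⟩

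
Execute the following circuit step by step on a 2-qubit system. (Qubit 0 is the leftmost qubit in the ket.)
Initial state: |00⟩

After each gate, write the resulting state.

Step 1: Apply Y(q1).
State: i|01⟩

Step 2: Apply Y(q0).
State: -|11⟩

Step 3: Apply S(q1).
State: -i|11⟩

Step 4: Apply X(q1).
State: -i|10⟩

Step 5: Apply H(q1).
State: -(1/√2)i|10⟩ - (1/√2)i|11⟩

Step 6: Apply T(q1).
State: -(1/√2)i|10⟩ + (1/2 - (1/2)i)|11⟩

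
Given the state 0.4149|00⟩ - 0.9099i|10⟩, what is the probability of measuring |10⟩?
0.8279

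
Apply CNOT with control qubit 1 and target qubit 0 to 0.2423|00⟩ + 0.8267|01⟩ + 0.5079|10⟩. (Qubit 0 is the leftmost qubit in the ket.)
0.2423|00⟩ + 0.5079|10⟩ + 0.8267|11⟩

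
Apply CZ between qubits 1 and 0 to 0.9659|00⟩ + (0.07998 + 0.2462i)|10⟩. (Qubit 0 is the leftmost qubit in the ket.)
0.9659|00⟩ + (0.07998 + 0.2462i)|10⟩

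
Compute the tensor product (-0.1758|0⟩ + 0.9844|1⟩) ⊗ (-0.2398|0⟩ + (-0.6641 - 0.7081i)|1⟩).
0.04216|00⟩ + (0.1167 + 0.1245i)|01⟩ - 0.2361|10⟩ + (-0.6537 - 0.6971i)|11⟩

amp(|b₁b₂…⟩) = product of the factor amplitudes for bits b₁, b₂, …; only kets whose every factor amplitude is nonzero survive.
|00⟩: (-0.1758)(-0.2398) = 0.04216
|01⟩: (-0.1758)(-0.6641 - 0.7081i) = (0.1167 + 0.1245i)
|10⟩: (0.9844)(-0.2398) = -0.2361
|11⟩: (0.9844)(-0.6641 - 0.7081i) = (-0.6537 - 0.6971i)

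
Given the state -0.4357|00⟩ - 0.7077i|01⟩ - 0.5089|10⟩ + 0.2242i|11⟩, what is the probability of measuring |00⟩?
0.1898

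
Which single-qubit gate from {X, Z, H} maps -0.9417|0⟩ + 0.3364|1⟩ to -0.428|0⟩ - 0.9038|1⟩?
H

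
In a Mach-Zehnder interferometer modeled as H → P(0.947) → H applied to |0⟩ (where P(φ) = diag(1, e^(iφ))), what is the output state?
(0.7921 + 0.4058i)|0⟩ + (0.2079 - 0.4058i)|1⟩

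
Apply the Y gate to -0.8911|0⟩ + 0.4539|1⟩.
-0.4539i|0⟩ - 0.8911i|1⟩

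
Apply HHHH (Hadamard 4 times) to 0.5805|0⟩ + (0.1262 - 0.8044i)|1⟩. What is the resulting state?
0.5805|0⟩ + (0.1262 - 0.8044i)|1⟩

H² = I, so an even number of Hadamards cancels: H^4 = I and the state is unchanged.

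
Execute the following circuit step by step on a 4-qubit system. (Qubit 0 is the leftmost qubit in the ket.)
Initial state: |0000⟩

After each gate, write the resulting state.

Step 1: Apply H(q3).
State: 1/√2|0000⟩ + 1/√2|0001⟩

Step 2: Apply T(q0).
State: 1/√2|0000⟩ + 1/√2|0001⟩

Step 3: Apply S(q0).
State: 1/√2|0000⟩ + 1/√2|0001⟩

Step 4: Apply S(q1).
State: 1/√2|0000⟩ + 1/√2|0001⟩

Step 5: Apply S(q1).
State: 1/√2|0000⟩ + 1/√2|0001⟩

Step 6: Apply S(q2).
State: 1/√2|0000⟩ + 1/√2|0001⟩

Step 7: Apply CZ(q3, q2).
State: 1/√2|0000⟩ + 1/√2|0001⟩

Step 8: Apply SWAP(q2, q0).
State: 1/√2|0000⟩ + 1/√2|0001⟩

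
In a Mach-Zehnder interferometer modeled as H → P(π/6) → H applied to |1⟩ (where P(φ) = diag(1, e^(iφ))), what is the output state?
(0.06699 - 0.25i)|0⟩ + (0.933 + 0.25i)|1⟩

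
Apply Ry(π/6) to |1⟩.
-0.2588|0⟩ + 0.9659|1⟩

Ry(π/6) = [[cos(θ/2), −sin(θ/2)], [sin(θ/2), cos(θ/2)]]; θ = π/6, cos(θ/2) ≈ 0.965926, sin(θ/2) ≈ 0.258819.
With a = amp(|0⟩) = 0 and b = amp(|1⟩) = 1:
new amp(|0⟩) = (0.965926)·a + (-0.258819)·b = -0.2588
new amp(|1⟩) = (0.258819)·a + (0.965926)·b = 0.9659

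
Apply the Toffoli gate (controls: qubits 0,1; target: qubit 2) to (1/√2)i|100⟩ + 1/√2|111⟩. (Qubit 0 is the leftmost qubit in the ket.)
(1/√2)i|100⟩ + 1/√2|110⟩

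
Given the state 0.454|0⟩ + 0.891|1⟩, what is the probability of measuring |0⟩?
0.2061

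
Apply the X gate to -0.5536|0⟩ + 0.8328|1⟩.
0.8328|0⟩ - 0.5536|1⟩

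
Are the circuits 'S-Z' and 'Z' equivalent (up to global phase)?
No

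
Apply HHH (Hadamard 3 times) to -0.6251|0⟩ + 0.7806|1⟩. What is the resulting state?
0.11|0⟩ - 0.994|1⟩

H² = I, so H^3 = H: a single Hadamard. With (a, b) = (-0.6251, 0.7806), H gives ((a + b)/√2, (a − b)/√2) = (0.11, -0.994).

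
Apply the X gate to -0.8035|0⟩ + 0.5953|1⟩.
0.5953|0⟩ - 0.8035|1⟩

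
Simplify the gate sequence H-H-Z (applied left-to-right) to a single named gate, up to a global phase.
Z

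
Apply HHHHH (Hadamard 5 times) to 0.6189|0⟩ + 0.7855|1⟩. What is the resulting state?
0.9931|0⟩ - 0.1178|1⟩

H² = I, so H^5 = H: a single Hadamard. With (a, b) = (0.6189, 0.7855), H gives ((a + b)/√2, (a − b)/√2) = (0.9931, -0.1178).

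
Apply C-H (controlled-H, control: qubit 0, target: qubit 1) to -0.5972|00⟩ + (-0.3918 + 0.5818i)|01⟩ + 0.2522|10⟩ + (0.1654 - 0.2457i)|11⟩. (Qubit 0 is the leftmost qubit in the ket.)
-0.5972|00⟩ + (-0.3918 + 0.5818i)|01⟩ + (0.2953 - 0.1737i)|10⟩ + (0.06138 + 0.1737i)|11⟩

C-H leaves the control-|0⟩ kets |00⟩, |01⟩ unchanged and applies H to qubit 1 on the control-|1⟩ pair (|10⟩, |11⟩).
H = [[1/√2, 1/√2], [1/√2, -1/√2]].
With a = amp(|10⟩) = 0.2522 and b = amp(|11⟩) = (0.1654 - 0.2457i):
new amp(|10⟩) = (1/√2)·a + (1/√2)·b = (0.2953 - 0.1737i)
new amp(|11⟩) = (1/√2)·a + (-1/√2)·b = (0.06138 + 0.1737i)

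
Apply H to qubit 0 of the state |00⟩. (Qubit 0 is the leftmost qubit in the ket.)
1/√2|00⟩ + 1/√2|10⟩

H on qubit 0 mixes each pair of kets that differ only in qubit 0: amplitudes (a, b) of (|…0…⟩, |…1…⟩) become ((a + b)/√2, (a − b)/√2). Kets absent from the input have amplitude 0.
(|00⟩, |10⟩): (a, b) = (1, 0) → (1/√2, 1/√2)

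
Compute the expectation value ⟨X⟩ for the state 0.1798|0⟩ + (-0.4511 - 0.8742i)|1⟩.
-0.1622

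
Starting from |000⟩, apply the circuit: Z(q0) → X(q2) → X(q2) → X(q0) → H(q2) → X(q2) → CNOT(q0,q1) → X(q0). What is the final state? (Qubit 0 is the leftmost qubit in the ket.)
1/√2|010⟩ + 1/√2|011⟩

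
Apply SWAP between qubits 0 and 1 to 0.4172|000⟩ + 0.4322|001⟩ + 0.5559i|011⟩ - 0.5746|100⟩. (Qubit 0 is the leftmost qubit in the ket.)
0.4172|000⟩ + 0.4322|001⟩ - 0.5746|010⟩ + 0.5559i|101⟩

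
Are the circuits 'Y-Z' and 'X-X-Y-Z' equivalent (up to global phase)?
Yes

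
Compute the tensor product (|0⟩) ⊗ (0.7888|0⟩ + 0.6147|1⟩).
0.7888|00⟩ + 0.6147|01⟩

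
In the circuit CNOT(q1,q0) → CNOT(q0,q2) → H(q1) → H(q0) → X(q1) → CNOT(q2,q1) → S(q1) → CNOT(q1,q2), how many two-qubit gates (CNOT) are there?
4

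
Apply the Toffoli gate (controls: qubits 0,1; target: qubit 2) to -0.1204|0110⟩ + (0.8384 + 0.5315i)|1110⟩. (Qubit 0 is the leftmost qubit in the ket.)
-0.1204|0110⟩ + (0.8384 + 0.5315i)|1100⟩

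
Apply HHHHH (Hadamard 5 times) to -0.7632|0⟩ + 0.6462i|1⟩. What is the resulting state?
(-0.5397 + 0.4569i)|0⟩ + (-0.5397 - 0.4569i)|1⟩

H² = I, so H^5 = H: a single Hadamard. With (a, b) = (-0.7632, 0.6462i), H gives ((a + b)/√2, (a − b)/√2) = ((-0.5397 + 0.4569i), (-0.5397 - 0.4569i)).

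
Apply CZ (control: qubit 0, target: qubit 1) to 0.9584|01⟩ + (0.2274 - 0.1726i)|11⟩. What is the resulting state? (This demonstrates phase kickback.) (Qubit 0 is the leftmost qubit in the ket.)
0.9584|01⟩ + (-0.2274 + 0.1726i)|11⟩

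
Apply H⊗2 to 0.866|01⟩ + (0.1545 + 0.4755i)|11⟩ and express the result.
(0.5103 + 0.2378i)|00⟩ + (-0.5103 - 0.2378i)|01⟩ + (0.3558 - 0.2378i)|10⟩ + (-0.3558 + 0.2378i)|11⟩

H⊗2 gives amp(|y⟩) = (1/2) Σ_x (−1)^(x·y) amp(|x⟩), where x·y is the number of positions in which both x and y have a 1.
|00⟩: (0.866 + (0.1545 + 0.4755i))/2 = (0.5103 + 0.2378i)
|01⟩: (-0.866 - (0.1545 + 0.4755i))/2 = (-0.5103 - 0.2378i)
|10⟩: (0.866 - (0.1545 + 0.4755i))/2 = (0.3558 - 0.2378i)
|11⟩: (-0.866 + (0.1545 + 0.4755i))/2 = (-0.3558 + 0.2378i)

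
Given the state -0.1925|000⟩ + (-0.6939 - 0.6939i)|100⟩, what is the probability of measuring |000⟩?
0.03706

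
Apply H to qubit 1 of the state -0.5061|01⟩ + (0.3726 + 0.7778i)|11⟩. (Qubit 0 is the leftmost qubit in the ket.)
-0.3579|00⟩ + 0.3579|01⟩ + (0.2635 + 0.55i)|10⟩ + (-0.2635 - 0.55i)|11⟩

H on qubit 1 mixes each pair of kets that differ only in qubit 1: amplitudes (a, b) of (|…0…⟩, |…1…⟩) become ((a + b)/√2, (a − b)/√2). Kets absent from the input have amplitude 0.
(|00⟩, |01⟩): (a, b) = (0, -0.5061) → (-0.3579, 0.3579)
(|10⟩, |11⟩): (a, b) = (0, (0.3726 + 0.7778i)) → ((0.2635 + 0.55i), (-0.2635 - 0.55i))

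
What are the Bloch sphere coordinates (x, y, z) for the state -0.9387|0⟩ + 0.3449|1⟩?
(-0.6475, 0, 0.7622)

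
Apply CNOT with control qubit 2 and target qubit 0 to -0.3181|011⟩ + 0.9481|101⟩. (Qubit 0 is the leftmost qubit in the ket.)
0.9481|001⟩ - 0.3181|111⟩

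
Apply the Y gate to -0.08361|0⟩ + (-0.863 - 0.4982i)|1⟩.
(-0.4982 + 0.863i)|0⟩ - 0.08361i|1⟩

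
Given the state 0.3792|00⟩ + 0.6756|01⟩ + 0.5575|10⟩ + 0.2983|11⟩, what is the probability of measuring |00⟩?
0.1438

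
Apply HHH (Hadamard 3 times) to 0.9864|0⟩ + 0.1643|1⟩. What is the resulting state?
0.8137|0⟩ + 0.5813|1⟩

H² = I, so H^3 = H: a single Hadamard. With (a, b) = (0.9864, 0.1643), H gives ((a + b)/√2, (a − b)/√2) = (0.8137, 0.5813).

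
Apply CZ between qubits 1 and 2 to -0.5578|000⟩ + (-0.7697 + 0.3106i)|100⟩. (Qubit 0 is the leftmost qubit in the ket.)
-0.5578|000⟩ + (-0.7697 + 0.3106i)|100⟩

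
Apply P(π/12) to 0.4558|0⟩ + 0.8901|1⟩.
0.4558|0⟩ + (0.8598 + 0.2304i)|1⟩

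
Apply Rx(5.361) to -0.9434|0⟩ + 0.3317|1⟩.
(0.8449 - 0.1476i)|0⟩ + (-0.2971 + 0.4197i)|1⟩

Rx(5.361) = [[cos(θ/2), −i·sin(θ/2)], [−i·sin(θ/2), cos(θ/2)]]; θ = 5.361, cos(θ/2) ≈ -0.895567, sin(θ/2) ≈ 0.444927.
With a = amp(|0⟩) = -0.9434 and b = amp(|1⟩) = 0.3317:
new amp(|0⟩) = (-0.895567)·a + (-0.444927i)·b = (0.8449 - 0.1476i)
new amp(|1⟩) = (-0.444927i)·a + (-0.895567)·b = (-0.2971 + 0.4197i)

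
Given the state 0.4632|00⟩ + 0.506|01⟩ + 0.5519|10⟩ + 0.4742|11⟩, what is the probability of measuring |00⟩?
0.2146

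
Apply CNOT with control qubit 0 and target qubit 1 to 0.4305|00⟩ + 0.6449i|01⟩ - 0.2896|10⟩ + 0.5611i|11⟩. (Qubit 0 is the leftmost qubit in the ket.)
0.4305|00⟩ + 0.6449i|01⟩ + 0.5611i|10⟩ - 0.2896|11⟩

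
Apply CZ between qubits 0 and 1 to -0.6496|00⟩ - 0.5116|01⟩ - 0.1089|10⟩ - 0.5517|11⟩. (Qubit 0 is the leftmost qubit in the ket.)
-0.6496|00⟩ - 0.5116|01⟩ - 0.1089|10⟩ + 0.5517|11⟩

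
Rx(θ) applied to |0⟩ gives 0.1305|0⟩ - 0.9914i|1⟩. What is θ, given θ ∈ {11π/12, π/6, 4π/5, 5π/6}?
11π/12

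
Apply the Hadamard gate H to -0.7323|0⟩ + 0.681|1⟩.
-0.03627|0⟩ - 0.9994|1⟩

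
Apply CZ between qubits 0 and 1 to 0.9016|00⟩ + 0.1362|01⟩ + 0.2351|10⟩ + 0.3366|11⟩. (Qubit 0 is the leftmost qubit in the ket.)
0.9016|00⟩ + 0.1362|01⟩ + 0.2351|10⟩ - 0.3366|11⟩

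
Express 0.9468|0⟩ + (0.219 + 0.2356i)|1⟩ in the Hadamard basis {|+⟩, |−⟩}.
(0.8243 + 0.1666i)|+⟩ + (0.5146 - 0.1666i)|−⟩

With |ψ⟩ = α|0⟩ + β|1⟩, the Hadamard-basis coefficients are ⟨+|ψ⟩ = (α + β)/√2 and ⟨−|ψ⟩ = (α − β)/√2.
Here α = 0.9468, β = (0.219 + 0.2356i): (α + β)/√2 = (0.8243 + 0.1666i), (α − β)/√2 = (0.5146 - 0.1666i).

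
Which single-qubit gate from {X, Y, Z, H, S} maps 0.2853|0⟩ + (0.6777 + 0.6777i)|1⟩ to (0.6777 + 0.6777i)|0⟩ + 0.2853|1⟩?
X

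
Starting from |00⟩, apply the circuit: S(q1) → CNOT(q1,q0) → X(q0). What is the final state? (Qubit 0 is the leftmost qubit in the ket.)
|10⟩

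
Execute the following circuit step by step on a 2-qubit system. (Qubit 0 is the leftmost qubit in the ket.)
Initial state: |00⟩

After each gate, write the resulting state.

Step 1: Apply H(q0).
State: 1/√2|00⟩ + 1/√2|10⟩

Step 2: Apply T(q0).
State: 1/√2|00⟩ + (1/2 + (1/2)i)|10⟩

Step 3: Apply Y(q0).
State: (1/2 - (1/2)i)|00⟩ + (1/√2)i|10⟩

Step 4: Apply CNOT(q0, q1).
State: (1/2 - (1/2)i)|00⟩ + (1/√2)i|11⟩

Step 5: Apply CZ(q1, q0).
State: (1/2 - (1/2)i)|00⟩ - (1/√2)i|11⟩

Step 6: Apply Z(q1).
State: (1/2 - (1/2)i)|00⟩ + (1/√2)i|11⟩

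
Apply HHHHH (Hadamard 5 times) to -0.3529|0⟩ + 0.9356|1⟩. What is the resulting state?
0.412|0⟩ - 0.9111|1⟩

H² = I, so H^5 = H: a single Hadamard. With (a, b) = (-0.3529, 0.9356), H gives ((a + b)/√2, (a − b)/√2) = (0.412, -0.9111).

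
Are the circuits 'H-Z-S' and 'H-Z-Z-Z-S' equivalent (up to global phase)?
Yes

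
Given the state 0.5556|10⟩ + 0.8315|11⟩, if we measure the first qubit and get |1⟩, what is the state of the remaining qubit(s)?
0.5556|0⟩ + 0.8315|1⟩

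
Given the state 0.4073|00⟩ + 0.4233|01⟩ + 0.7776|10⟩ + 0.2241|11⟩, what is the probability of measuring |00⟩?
0.1659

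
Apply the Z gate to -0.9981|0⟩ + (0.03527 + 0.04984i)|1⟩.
-0.9981|0⟩ + (-0.03527 - 0.04984i)|1⟩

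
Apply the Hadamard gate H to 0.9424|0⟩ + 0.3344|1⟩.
0.9028|0⟩ + 0.4299|1⟩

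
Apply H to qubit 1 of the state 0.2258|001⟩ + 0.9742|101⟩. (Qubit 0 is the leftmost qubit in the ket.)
0.1597|001⟩ + 0.1597|011⟩ + 0.6889|101⟩ + 0.6889|111⟩

H on qubit 1 mixes each pair of kets that differ only in qubit 1: amplitudes (a, b) of (|…0…⟩, |…1…⟩) become ((a + b)/√2, (a − b)/√2). Kets absent from the input have amplitude 0.
(|001⟩, |011⟩): (a, b) = (0.2258, 0) → (0.1597, 0.1597)
(|101⟩, |111⟩): (a, b) = (0.9742, 0) → (0.6889, 0.6889)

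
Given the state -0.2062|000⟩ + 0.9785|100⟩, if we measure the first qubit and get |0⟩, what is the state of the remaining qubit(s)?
-|00⟩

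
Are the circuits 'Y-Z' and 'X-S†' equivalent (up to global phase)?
No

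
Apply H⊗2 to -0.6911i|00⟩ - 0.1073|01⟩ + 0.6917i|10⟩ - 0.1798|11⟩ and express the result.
(-0.1436 + 0.0003i)|00⟩ + (0.1436 + 0.0003i)|01⟩ + (0.03625 - 0.6914i)|10⟩ + (-0.03625 - 0.6914i)|11⟩

H⊗2 gives amp(|y⟩) = (1/2) Σ_x (−1)^(x·y) amp(|x⟩), where x·y is the number of positions in which both x and y have a 1.
|00⟩: (-0.6911i - 0.1073 + 0.6917i - 0.1798)/2 = (-0.1436 + 0.0003i)
|01⟩: (-0.6911i + 0.1073 + 0.6917i + 0.1798)/2 = (0.1436 + 0.0003i)
|10⟩: (-0.6911i - 0.1073 - 0.6917i + 0.1798)/2 = (0.03625 - 0.6914i)
|11⟩: (-0.6911i + 0.1073 - 0.6917i - 0.1798)/2 = (-0.03625 - 0.6914i)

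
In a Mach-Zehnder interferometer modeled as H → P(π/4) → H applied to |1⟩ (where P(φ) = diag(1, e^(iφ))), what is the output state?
(0.1464 - (1/√8)i)|0⟩ + (0.8536 + (1/√8)i)|1⟩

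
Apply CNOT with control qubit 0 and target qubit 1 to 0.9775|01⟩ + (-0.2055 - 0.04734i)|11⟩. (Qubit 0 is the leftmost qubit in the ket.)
0.9775|01⟩ + (-0.2055 - 0.04734i)|10⟩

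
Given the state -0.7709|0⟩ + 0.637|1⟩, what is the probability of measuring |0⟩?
0.5943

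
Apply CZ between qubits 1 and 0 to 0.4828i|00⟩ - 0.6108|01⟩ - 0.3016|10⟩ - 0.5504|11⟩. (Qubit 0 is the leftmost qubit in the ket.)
0.4828i|00⟩ - 0.6108|01⟩ - 0.3016|10⟩ + 0.5504|11⟩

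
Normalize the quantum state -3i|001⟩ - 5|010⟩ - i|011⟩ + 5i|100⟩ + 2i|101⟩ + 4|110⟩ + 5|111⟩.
-0.2928i|001⟩ - 0.488|010⟩ - 0.09759i|011⟩ + 0.488i|100⟩ + 0.1952i|101⟩ + 0.3904|110⟩ + 0.488|111⟩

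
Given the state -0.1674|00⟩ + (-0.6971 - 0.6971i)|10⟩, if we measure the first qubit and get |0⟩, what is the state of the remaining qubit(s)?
-|0⟩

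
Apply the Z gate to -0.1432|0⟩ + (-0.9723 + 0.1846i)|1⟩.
-0.1432|0⟩ + (0.9723 - 0.1846i)|1⟩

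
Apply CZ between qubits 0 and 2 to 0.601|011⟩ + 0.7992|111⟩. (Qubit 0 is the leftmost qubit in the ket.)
0.601|011⟩ - 0.7992|111⟩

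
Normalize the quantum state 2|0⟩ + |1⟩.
0.8944|0⟩ + 1/√5|1⟩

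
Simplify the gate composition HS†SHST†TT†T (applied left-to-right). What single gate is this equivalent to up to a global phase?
S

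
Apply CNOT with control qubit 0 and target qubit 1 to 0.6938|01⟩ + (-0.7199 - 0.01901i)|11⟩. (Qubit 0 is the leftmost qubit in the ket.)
0.6938|01⟩ + (-0.7199 - 0.01901i)|10⟩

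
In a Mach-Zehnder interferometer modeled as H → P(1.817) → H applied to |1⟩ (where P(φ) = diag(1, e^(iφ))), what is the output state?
(0.6219 - 0.4849i)|0⟩ + (0.3781 + 0.4849i)|1⟩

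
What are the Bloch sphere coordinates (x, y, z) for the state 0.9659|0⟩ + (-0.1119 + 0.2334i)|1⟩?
(-0.2162, 0.4509, 0.866)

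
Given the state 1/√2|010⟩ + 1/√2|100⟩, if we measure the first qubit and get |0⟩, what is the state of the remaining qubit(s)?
|10⟩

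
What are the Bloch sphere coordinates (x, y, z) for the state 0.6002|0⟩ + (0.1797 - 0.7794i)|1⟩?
(0.2157, -0.9356, -0.2795)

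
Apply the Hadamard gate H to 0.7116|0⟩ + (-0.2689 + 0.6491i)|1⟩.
(0.313 + 0.459i)|0⟩ + (0.6933 - 0.459i)|1⟩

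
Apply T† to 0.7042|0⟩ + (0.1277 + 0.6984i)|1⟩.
0.7042|0⟩ + (0.5841 + 0.4035i)|1⟩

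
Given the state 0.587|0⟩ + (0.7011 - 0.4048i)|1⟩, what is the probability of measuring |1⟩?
0.6554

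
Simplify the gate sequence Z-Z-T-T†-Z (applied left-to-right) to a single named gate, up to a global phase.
Z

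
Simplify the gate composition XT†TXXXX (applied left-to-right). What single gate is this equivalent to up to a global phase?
X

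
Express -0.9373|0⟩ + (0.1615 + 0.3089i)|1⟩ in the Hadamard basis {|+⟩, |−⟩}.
(-0.5486 + 0.2184i)|+⟩ + (-0.777 - 0.2184i)|−⟩

With |ψ⟩ = α|0⟩ + β|1⟩, the Hadamard-basis coefficients are ⟨+|ψ⟩ = (α + β)/√2 and ⟨−|ψ⟩ = (α − β)/√2.
Here α = -0.9373, β = (0.1615 + 0.3089i): (α + β)/√2 = (-0.5486 + 0.2184i), (α − β)/√2 = (-0.777 - 0.2184i).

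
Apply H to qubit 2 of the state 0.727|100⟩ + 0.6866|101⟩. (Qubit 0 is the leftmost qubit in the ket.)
0.9996|100⟩ + 0.02857|101⟩

H on qubit 2 mixes each pair of kets that differ only in qubit 2: amplitudes (a, b) of (|…0…⟩, |…1…⟩) become ((a + b)/√2, (a − b)/√2). Kets absent from the input have amplitude 0.
(|100⟩, |101⟩): (a, b) = (0.727, 0.6866) → (0.9996, 0.02857)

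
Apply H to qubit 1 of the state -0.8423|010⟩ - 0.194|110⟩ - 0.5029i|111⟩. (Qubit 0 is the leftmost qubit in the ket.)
-0.5956|000⟩ + 0.5956|010⟩ - 0.1372|100⟩ - 0.3556i|101⟩ + 0.1372|110⟩ + 0.3556i|111⟩

H on qubit 1 mixes each pair of kets that differ only in qubit 1: amplitudes (a, b) of (|…0…⟩, |…1…⟩) become ((a + b)/√2, (a − b)/√2). Kets absent from the input have amplitude 0.
(|000⟩, |010⟩): (a, b) = (0, -0.8423) → (-0.5956, 0.5956)
(|100⟩, |110⟩): (a, b) = (0, -0.194) → (-0.1372, 0.1372)
(|101⟩, |111⟩): (a, b) = (0, -0.5029i) → (-0.3556i, 0.3556i)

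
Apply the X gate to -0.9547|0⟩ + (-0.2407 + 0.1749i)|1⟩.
(-0.2407 + 0.1749i)|0⟩ - 0.9547|1⟩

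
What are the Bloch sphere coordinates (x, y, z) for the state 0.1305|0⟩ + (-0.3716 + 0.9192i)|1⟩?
(-0.09699, 0.2399, -0.966)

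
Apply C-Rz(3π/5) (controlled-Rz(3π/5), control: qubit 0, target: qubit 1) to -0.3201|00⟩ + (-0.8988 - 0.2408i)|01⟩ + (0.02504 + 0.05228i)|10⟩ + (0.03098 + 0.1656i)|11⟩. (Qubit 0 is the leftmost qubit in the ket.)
-0.3201|00⟩ + (-0.8988 - 0.2408i)|01⟩ + (0.05701 + 0.01047i)|10⟩ + (-0.1158 + 0.1224i)|11⟩

C-Rz(3π/5) leaves the control-|0⟩ kets |00⟩, |01⟩ unchanged and applies Rz(3π/5) to qubit 1 on the control-|1⟩ pair (|10⟩, |11⟩).
Rz(3π/5) = [[e^(−iθ/2), 0], [0, e^(iθ/2)]] with e^(±iθ/2) = cos(θ/2) ± i·sin(θ/2); θ = 3π/5, cos(θ/2) ≈ 0.587785, sin(θ/2) ≈ 0.809017.
With a = amp(|10⟩) = (0.02504 + 0.05228i) and b = amp(|11⟩) = (0.03098 + 0.1656i):
new amp(|10⟩) = (0.587785 - 0.809017i)·a = (0.05701 + 0.01047i)
new amp(|11⟩) = (0.587785 + 0.809017i)·b = (-0.1158 + 0.1224i)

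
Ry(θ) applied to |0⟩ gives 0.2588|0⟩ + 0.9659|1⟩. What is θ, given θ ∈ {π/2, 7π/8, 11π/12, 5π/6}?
5π/6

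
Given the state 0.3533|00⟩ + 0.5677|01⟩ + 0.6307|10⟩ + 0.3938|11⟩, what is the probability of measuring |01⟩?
0.3223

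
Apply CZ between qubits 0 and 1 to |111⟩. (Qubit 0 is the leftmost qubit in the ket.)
-|111⟩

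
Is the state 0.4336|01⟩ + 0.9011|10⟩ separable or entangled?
Entangled

Writing the state as a|00⟩ + b|01⟩ + c|10⟩ + d|11⟩, it is a product state iff ad − bc = 0.
Here (a, b, c, d) = (0, 0.4336, 0.9011, 0): ad − bc = (0)(0) − (0.4336)(0.9011) = -0.3907 ≠ 0, so the state is entangled.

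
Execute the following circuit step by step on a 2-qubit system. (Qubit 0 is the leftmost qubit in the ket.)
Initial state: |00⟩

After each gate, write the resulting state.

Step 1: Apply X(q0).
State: |10⟩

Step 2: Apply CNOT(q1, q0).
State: |10⟩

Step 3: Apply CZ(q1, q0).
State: |10⟩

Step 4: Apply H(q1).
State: 1/√2|10⟩ + 1/√2|11⟩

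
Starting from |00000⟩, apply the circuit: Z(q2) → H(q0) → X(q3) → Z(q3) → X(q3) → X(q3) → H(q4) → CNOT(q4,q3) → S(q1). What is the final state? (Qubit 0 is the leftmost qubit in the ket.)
-1/2|00001⟩ - 1/2|00010⟩ - 1/2|10001⟩ - 1/2|10010⟩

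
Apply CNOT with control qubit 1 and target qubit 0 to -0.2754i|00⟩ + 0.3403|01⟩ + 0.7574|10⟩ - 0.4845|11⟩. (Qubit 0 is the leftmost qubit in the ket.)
-0.2754i|00⟩ - 0.4845|01⟩ + 0.7574|10⟩ + 0.3403|11⟩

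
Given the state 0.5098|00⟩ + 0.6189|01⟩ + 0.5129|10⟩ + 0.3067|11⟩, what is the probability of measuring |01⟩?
0.383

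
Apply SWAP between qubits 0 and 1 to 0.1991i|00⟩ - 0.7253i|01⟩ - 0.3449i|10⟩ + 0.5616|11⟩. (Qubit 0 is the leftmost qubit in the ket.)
0.1991i|00⟩ - 0.3449i|01⟩ - 0.7253i|10⟩ + 0.5616|11⟩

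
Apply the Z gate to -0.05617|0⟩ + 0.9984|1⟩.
-0.05617|0⟩ - 0.9984|1⟩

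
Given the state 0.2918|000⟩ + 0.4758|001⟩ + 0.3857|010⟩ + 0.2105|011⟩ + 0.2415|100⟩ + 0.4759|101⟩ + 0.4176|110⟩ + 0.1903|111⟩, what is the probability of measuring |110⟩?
0.1744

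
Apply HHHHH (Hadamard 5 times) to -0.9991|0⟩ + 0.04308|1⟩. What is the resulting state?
-0.676|0⟩ - 0.7369|1⟩

H² = I, so H^5 = H: a single Hadamard. With (a, b) = (-0.9991, 0.04308), H gives ((a + b)/√2, (a − b)/√2) = (-0.676, -0.7369).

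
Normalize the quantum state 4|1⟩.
|1⟩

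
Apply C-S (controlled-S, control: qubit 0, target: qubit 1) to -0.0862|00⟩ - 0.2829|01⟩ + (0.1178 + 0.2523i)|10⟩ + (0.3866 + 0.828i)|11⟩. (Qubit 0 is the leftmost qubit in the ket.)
-0.0862|00⟩ - 0.2829|01⟩ + (0.1178 + 0.2523i)|10⟩ + (-0.828 + 0.3866i)|11⟩

C-S leaves the control-|0⟩ kets |00⟩, |01⟩ unchanged and applies S to qubit 1 on the control-|1⟩ pair (|10⟩, |11⟩).
S = [[1, 0], [0, i]].
With a = amp(|10⟩) = (0.1178 + 0.2523i) and b = amp(|11⟩) = (0.3866 + 0.828i):
new amp(|10⟩) = (1)·a = (0.1178 + 0.2523i)
new amp(|11⟩) = (i)·b = (-0.828 + 0.3866i)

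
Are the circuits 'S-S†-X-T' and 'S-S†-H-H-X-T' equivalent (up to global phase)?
Yes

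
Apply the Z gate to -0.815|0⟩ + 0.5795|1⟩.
-0.815|0⟩ - 0.5795|1⟩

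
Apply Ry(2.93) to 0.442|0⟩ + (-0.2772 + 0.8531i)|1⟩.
(0.3223 - 0.8483i)|0⟩ + (0.4103 + 0.09009i)|1⟩

Ry(2.93) = [[cos(θ/2), −sin(θ/2)], [sin(θ/2), cos(θ/2)]]; θ = 2.93, cos(θ/2) ≈ 0.105599, sin(θ/2) ≈ 0.994409.
With a = amp(|0⟩) = 0.442 and b = amp(|1⟩) = (-0.2772 + 0.8531i):
new amp(|0⟩) = (0.105599)·a + (-0.994409)·b = (0.3223 - 0.8483i)
new amp(|1⟩) = (0.994409)·a + (0.105599)·b = (0.4103 + 0.09009i)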